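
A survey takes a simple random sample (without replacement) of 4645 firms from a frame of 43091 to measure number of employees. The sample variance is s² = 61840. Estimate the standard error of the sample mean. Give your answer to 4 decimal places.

Under SRS without replacement, Var(ȳ) = (1 − f)·s²/n with f = n/N = 4645/43091 = 0.10779513.
Var(ȳ) = (1 − 0.10779513)·61840/4645 = 0.89220487·13.31324 = 11.878138.
SE(ȳ) = √(11.878138) = 3.4465.

3.4465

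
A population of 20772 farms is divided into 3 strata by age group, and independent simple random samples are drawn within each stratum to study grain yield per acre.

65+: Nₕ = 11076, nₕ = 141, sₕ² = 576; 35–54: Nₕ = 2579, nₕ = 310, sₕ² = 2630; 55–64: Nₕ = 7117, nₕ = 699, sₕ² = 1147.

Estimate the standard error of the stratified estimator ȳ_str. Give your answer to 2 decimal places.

1.20

Var(ȳ_str) = Σₕ Wₕ²(1 − fₕ)sₕ²/nₕ with Wₕ = Nₕ/N, N = 20772.
65+: Wₕ = 0.53321779; term = 0.53321779²·(1 − 0.01273023)·576/141 = 1.1466965.
35–54: Wₕ = 0.12415752; term = 0.12415752²·(1 − 0.12020163)·2630/310 = 0.11505971.
55–64: Wₕ = 0.34262469; term = 0.34262469²·(1 − 0.09821554)·1147/699 = 0.17371059.
Sum = 1.4354668.
SE = √(1.4354668) = 1.20.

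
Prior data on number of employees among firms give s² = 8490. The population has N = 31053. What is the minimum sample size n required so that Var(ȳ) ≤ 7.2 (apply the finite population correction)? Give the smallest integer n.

Without fpc, n₀ = s²/D = 8490/7.2 = 1179.1667.
With fpc, (1 − n/N)·s²/n ≤ D requires n ≥ n₀/(1 + n₀/N) = 1179.1667/(1 + 1179.1667/31053) = 1136.0286.
Rounding up, n = 1137.

1137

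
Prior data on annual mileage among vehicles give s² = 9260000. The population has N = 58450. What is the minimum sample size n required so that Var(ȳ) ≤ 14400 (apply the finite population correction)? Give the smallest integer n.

637

Without fpc, n₀ = s²/D = 9260000/14400 = 643.0556.
With fpc, (1 − n/N)·s²/n ≤ D requires n ≥ n₀/(1 + n₀/N) = 643.0556/(1 + 643.0556/58450) = 636.0578.
Rounding up, n = 637.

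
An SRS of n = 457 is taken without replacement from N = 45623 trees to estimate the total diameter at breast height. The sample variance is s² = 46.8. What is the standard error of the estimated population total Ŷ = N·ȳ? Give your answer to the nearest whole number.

14527

Var(Ŷ) = N²·Var(ȳ) = N²·(1 − n/N)·s²/n.
f = 457/45623 = 0.01001688; Var(ȳ) = 0.98998312·46.8/457 = 0.1013812.
Var(Ŷ) = 45623² · 0.1013812 = 2.1102072 × 10^8.
SE(Ŷ) = √(2.1102072 × 10^8) = 14527.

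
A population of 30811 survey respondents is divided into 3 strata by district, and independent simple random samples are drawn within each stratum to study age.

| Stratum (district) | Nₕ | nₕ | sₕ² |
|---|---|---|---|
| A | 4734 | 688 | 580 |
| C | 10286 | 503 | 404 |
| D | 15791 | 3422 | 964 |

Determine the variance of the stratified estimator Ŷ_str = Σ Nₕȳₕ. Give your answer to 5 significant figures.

Var(Ŷ_str) = Σₕ Nₕ²(1 − fₕ)sₕ²/nₕ.
A: 4734²·(1 − 688/4734)·580/688 = 1.6147068 × 10^7.
C: 10286²·(1 − 503/10286)·404/503 = 8.0822439 × 10^7.
D: 15791²·(1 − 3422/15791)·964/3422 = 5.5022618 × 10^7.
Sum = 1.5199213 × 10^8.

1.5199 × 10^8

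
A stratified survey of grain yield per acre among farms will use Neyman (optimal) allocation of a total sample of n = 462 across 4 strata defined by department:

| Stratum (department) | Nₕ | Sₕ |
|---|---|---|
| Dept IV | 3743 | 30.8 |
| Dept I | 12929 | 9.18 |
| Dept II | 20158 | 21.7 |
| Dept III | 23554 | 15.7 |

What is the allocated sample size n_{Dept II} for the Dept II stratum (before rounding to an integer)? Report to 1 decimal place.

Neyman allocation: nₕ = n·NₕSₕ / Σⱼ NⱼSⱼ.
Σ NⱼSⱼ = 3743·30.8 + 12929·9.18 + 20158·21.7 + 23554·15.7 = 1.041199 × 10^6.
n_{Dept II} = 462·20158·21.7 / (1.041199 × 10^6) = 194.1.

194.1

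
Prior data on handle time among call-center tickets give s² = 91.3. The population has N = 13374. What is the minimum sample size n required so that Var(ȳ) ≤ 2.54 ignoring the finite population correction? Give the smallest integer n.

36

Without fpc, n₀ = s²/D = 91.3/2.54 = 35.9449.
Rounding up, n = 36.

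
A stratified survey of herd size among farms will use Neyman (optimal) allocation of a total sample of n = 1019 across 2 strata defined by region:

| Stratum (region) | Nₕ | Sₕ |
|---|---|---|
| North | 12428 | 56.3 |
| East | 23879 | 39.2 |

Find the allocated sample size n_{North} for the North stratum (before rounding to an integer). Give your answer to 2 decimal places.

Neyman allocation: nₕ = n·NₕSₕ / Σⱼ NⱼSⱼ.
Σ NⱼSⱼ = 12428·56.3 + 23879·39.2 = 1.6357532 × 10^6.
n_{North} = 1019·12428·56.3 / (1.6357532 × 10^6) = 435.88.

435.88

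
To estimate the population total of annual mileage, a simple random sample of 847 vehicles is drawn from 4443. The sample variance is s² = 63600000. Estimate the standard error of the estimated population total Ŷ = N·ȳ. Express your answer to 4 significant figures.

1.095 × 10^6

Var(Ŷ) = N²·Var(ȳ) = N²·(1 − n/N)·s²/n.
f = 847/4443 = 0.19063696; Var(ȳ) = 0.80936304·63600000/847 = 60773.896.
Var(Ŷ) = 4443² · 60773.896 = 1.1996918 × 10^12.
SE(Ŷ) = √(1.1996918 × 10^12) = 1.095 × 10^6.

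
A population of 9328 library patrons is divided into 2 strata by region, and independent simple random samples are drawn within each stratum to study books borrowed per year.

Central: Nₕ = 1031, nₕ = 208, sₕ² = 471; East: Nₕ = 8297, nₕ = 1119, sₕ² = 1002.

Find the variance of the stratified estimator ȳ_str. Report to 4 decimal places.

0.6350

Var(ȳ_str) = Σₕ Wₕ²(1 − fₕ)sₕ²/nₕ with Wₕ = Nₕ/N, N = 9328.
Central: Wₕ = 0.11052744; term = 0.11052744²·(1 − 0.20174588)·471/208 = 0.02208203.
East: Wₕ = 0.88947256; term = 0.88947256²·(1 − 0.13486802)·1002/1119 = 0.61289363.
Sum = 0.63497566.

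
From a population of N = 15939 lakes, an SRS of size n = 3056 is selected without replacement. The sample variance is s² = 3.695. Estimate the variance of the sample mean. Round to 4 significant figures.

9.773 × 10^-4

Under SRS without replacement, Var(ȳ) = (1 − f)·s²/n with f = n/N = 3056/15939 = 0.19173097.
Var(ȳ) = (1 − 0.19173097)·3.695/3056 = 0.80826903·0.0012090969 = 9.7727554 × 10^-4.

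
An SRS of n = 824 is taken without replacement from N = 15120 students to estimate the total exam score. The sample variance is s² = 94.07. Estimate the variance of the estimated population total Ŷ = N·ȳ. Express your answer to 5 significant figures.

2.4677 × 10^7

Var(Ŷ) = N²·Var(ȳ) = N²·(1 − n/N)·s²/n.
f = 824/15120 = 0.05449735; Var(ȳ) = 0.94550265·94.07/824 = 0.10794106.
Var(Ŷ) = 15120² · 0.10794106 = 2.4676881 × 10^7.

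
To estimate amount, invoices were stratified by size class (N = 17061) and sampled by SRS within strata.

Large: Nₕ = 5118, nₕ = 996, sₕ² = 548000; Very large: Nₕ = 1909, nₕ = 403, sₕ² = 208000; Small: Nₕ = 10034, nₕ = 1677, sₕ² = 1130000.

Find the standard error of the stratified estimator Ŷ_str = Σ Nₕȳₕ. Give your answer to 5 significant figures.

263810

Var(Ŷ_str) = Σₕ Nₕ²(1 − fₕ)sₕ²/nₕ.
Large: 5118²·(1 − 996/5118)·548000/996 = 1.1607254 × 10^10.
Very large: 1909²·(1 − 403/1909)·208000/403 = 1.4838472 × 10^9.
Small: 10034²·(1 − 1677/10034)·1130000/1677 = 5.6502788 × 10^10.
Sum = 6.9593889 × 10^10.
SE = √(6.9593889 × 10^10) = 263810.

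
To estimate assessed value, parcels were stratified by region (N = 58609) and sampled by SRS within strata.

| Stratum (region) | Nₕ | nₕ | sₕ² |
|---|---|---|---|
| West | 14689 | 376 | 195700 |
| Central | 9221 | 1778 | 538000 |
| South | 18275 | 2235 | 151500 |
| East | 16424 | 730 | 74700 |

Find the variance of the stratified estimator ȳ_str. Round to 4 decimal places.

Var(ȳ_str) = Σₕ Wₕ²(1 − fₕ)sₕ²/nₕ with Wₕ = Nₕ/N, N = 58609.
West: Wₕ = 0.25062704; term = 0.25062704²·(1 − 0.02559739)·195700/376 = 31.856441.
Central: Wₕ = 0.15733079; term = 0.15733079²·(1 − 0.19282074)·538000/1778 = 6.0457187.
South: Wₕ = 0.31181218; term = 0.31181218²·(1 − 0.12229822)·151500/2235 = 5.7845321.
East: Wₕ = 0.28023000; term = 0.28023000²·(1 − 0.04444715)·74700/730 = 7.678594.
Sum = 51.365286.

51.3653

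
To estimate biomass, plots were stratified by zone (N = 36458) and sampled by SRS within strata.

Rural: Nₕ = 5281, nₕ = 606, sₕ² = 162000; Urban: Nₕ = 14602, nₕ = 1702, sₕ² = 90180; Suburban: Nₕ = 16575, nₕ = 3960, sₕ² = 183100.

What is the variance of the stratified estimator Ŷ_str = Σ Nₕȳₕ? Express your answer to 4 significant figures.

Var(Ŷ_str) = Σₕ Nₕ²(1 − fₕ)sₕ²/nₕ.
Rural: 5281²·(1 − 606/5281)·162000/606 = 6.5999428 × 10^9.
Urban: 14602²·(1 − 1702/14602)·90180/1702 = 9.9805099 × 10^9.
Suburban: 16575²·(1 − 3960/16575)·183100/3960 = 9.6679401 × 10^9.
Sum = 2.6248393 × 10^10.

2.625 × 10^10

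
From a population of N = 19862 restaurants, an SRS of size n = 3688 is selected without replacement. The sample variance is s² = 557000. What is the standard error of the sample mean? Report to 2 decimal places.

Under SRS without replacement, Var(ȳ) = (1 − f)·s²/n with f = n/N = 3688/19862 = 0.18568120.
Var(ȳ) = (1 − 0.18568120)·557000/3688 = 0.81431880·151.03037 = 122.98687.
SE(ȳ) = √(122.98687) = 11.09.

11.09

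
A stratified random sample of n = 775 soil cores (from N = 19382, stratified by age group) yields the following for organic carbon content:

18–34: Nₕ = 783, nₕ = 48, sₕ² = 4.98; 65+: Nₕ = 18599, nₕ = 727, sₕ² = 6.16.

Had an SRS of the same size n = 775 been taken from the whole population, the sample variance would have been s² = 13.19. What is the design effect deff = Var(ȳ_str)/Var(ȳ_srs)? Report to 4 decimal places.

0.4686

Var(ȳ_str) = Σ Wₕ²(1−fₕ)sₕ²/nₕ with Wₕ = Nₕ/19382:
  18–34: (783/19382)²·(1−48/783)·4.98/48 = 1.589425 × 10^-4
  65+: (18599/19382)²·(1−727/18599)·6.16/727 = 0.0074974206
  → Var(ȳ_str) = 0.0076563631.
Var(ȳ_srs) = (1 − 775/19382)·13.19/775 = 0.016338827.
deff = 0.0076563631 / 0.016338827 = 0.4686.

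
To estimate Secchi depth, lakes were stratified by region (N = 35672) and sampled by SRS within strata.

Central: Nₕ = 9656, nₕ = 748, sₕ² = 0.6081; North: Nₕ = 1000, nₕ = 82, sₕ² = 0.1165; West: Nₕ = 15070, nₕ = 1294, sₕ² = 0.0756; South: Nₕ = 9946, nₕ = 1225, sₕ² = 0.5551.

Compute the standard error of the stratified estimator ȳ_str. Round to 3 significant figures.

0.00982

Var(ȳ_str) = Σₕ Wₕ²(1 − fₕ)sₕ²/nₕ with Wₕ = Nₕ/N, N = 35672.
Central: Wₕ = 0.27068850; term = 0.27068850²·(1 − 0.07746479)·0.6081/748 = 5.4953575 × 10^-5.
North: Wₕ = 0.02803319; term = 0.02803319²·(1 − 0.08200000)·0.1165/82 = 1.0249433 × 10^-6.
West: Wₕ = 0.42246019; term = 0.42246019²·(1 − 0.08586596)·0.0756/1294 = 9.5316698 × 10^-6.
South: Wₕ = 0.27881812; term = 0.27881812²·(1 − 0.12316509)·0.5551/1225 = 3.0888368 × 10^-5.
Sum = 9.6398556 × 10^-5.
SE = √(9.6398556 × 10^-5) = 0.00982.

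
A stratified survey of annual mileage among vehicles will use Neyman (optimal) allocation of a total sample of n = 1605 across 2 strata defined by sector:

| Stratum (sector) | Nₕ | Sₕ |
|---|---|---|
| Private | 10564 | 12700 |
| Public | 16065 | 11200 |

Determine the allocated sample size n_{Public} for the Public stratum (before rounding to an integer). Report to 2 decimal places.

919.43

Neyman allocation: nₕ = n·NₕSₕ / Σⱼ NⱼSⱼ.
Σ NⱼSⱼ = 10564·12700 + 16065·11200 = 3.140908 × 10^8.
n_{Public} = 1605·16065·11200 / (3.140908 × 10^8) = 919.43.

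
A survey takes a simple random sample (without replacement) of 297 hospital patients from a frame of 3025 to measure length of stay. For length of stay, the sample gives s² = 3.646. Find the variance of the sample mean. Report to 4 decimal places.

0.0111

Under SRS without replacement, Var(ȳ) = (1 − f)·s²/n with f = n/N = 297/3025 = 0.09818182.
Var(ȳ) = (1 − 0.09818182)·3.646/297 = 0.90181818·0.012276094 = 0.011070805.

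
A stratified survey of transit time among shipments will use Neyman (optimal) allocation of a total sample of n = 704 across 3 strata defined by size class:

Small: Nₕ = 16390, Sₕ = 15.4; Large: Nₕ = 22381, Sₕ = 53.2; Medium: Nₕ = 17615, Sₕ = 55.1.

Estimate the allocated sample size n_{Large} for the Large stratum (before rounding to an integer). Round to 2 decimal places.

347.29

Neyman allocation: nₕ = n·NₕSₕ / Σⱼ NⱼSⱼ.
Σ NⱼSⱼ = 16390·15.4 + 22381·53.2 + 17615·55.1 = 2.4136617 × 10^6.
n_{Large} = 704·22381·53.2 / (2.4136617 × 10^6) = 347.29.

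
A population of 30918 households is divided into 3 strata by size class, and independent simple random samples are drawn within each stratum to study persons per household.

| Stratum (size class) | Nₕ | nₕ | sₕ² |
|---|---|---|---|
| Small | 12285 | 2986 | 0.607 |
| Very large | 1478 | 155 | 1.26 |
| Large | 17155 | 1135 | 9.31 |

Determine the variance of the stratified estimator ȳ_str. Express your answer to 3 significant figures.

Var(ȳ_str) = Σₕ Wₕ²(1 − fₕ)sₕ²/nₕ with Wₕ = Nₕ/N, N = 30918.
Small: Wₕ = 0.39734135; term = 0.39734135²·(1 − 0.24306064)·0.607/2986 = 2.4293356 × 10^-5.
Very large: Wₕ = 0.04780387; term = 0.04780387²·(1 − 0.10487145)·1.26/155 = 1.6628395 × 10^-5.
Large: Wₕ = 0.55485478; term = 0.55485478²·(1 − 0.06616147)·9.31/1135 = 0.0023582197.
Sum = 0.0023991415.

0.00240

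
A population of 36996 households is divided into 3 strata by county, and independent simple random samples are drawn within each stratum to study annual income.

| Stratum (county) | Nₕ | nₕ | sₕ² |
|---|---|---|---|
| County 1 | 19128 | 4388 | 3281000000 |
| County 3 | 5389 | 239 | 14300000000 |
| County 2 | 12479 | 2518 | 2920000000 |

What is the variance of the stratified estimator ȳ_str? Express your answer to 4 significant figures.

Var(ȳ_str) = Σₕ Wₕ²(1 − fₕ)sₕ²/nₕ with Wₕ = Nₕ/N, N = 36996.
County 1: Wₕ = 0.51702887; term = 0.51702887²·(1 − 0.22940192)·3281000000/4388 = 154027.09.
County 3: Wₕ = 0.14566440; term = 0.14566440²·(1 − 0.04434960)·14300000000/239 = 1.2132324 × 10^6.
County 2: Wₕ = 0.33730674; term = 0.33730674²·(1 − 0.20177899)·2920000000/2518 = 105317.44.
Sum = 1.4725769 × 10^6.

1.473 × 10^6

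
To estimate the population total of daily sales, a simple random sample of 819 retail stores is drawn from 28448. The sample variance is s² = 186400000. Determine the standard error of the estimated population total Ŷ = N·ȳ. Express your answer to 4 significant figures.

Var(Ŷ) = N²·Var(ȳ) = N²·(1 − n/N)·s²/n.
f = 819/28448 = 0.02878937; Var(ȳ) = 0.97121063·186400000/819 = 221042.32.
Var(Ŷ) = 28448² · 221042.32 = 1.7888705 × 10^14.
SE(Ŷ) = √(1.7888705 × 10^14) = 1.337 × 10^7.

1.337 × 10^7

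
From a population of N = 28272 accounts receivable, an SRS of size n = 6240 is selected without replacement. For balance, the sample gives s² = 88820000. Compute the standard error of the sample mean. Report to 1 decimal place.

Under SRS without replacement, Var(ȳ) = (1 − f)·s²/n with f = n/N = 6240/28272 = 0.22071307.
Var(ȳ) = (1 − 0.22071307)·88820000/6240 = 0.77928693·14233.974 = 11092.35.
SE(ȳ) = √(11092.35) = 105.3.

105.3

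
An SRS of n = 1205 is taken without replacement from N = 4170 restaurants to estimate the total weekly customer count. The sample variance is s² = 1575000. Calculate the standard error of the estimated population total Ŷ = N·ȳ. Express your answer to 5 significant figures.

Var(Ŷ) = N²·Var(ȳ) = N²·(1 − n/N)·s²/n.
f = 1205/4170 = 0.28896882; Var(ȳ) = 0.71103118·1575000/1205 = 929.3561.
Var(Ŷ) = 4170² · 929.3561 = 1.616048 × 10^10.
SE(Ŷ) = √(1.616048 × 10^10) = 127120.

127120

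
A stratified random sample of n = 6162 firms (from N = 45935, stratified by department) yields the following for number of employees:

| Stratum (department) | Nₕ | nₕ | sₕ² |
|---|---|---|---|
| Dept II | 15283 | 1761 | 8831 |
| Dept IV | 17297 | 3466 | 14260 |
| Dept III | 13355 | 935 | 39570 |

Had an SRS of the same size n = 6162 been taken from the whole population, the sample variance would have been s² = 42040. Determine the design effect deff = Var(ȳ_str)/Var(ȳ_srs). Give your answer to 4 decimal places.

Var(ȳ_str) = Σ Wₕ²(1−fₕ)sₕ²/nₕ with Wₕ = Nₕ/45935:
  Dept II: (15283/45935)²·(1−1761/15283)·8831/1761 = 0.49114829
  Dept IV: (17297/45935)²·(1−3466/17297)·14260/3466 = 0.46647448
  Dept III: (13355/45935)²·(1−935/13355)·39570/935 = 3.3268444
  → Var(ȳ_str) = 4.2844672.
Var(ȳ_srs) = (1 − 6162/45935)·42040/6162 = 5.907254.
deff = 4.2844672 / 5.907254 = 0.7253.

0.7253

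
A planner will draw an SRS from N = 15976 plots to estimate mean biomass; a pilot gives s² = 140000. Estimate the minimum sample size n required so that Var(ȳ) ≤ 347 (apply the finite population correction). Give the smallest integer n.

Without fpc, n₀ = s²/D = 140000/347 = 403.4582.
With fpc, (1 − n/N)·s²/n ≤ D requires n ≥ n₀/(1 + n₀/N) = 403.4582/(1 + 403.4582/15976) = 393.5202.
Rounding up, n = 394.

394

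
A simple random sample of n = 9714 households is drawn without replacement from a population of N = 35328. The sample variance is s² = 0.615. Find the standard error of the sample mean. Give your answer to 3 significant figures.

Under SRS without replacement, Var(ȳ) = (1 − f)·s²/n with f = n/N = 9714/35328 = 0.27496603.
Var(ȳ) = (1 − 0.27496603)·0.615/9714 = 0.72503397·6.3310686 × 10^-5 = 4.5902398 × 10^-5.
SE(ȳ) = √(4.5902398 × 10^-5) = 0.00678.

0.00678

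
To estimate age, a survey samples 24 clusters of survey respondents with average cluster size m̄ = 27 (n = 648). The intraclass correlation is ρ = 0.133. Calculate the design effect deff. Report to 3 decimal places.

4.458

deff = 1 + (27 − 1)·0.133 = 1 + 3.458 = 4.458.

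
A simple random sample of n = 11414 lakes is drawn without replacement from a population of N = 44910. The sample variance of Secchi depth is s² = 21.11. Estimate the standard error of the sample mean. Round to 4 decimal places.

Under SRS without replacement, Var(ȳ) = (1 − f)·s²/n with f = n/N = 11414/44910 = 0.25415275.
Var(ȳ) = (1 − 0.25415275)·21.11/11414 = 0.74584725·0.0018494831 = 0.0013794319.
SE(ȳ) = √(0.0013794319) = 0.0371.

0.0371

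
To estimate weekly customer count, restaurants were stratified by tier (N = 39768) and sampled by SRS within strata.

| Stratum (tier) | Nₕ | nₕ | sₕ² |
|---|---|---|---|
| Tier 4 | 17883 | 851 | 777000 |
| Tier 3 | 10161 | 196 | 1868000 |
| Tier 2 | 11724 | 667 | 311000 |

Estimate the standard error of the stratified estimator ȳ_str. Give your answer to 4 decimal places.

28.7099

Var(ȳ_str) = Σₕ Wₕ²(1 − fₕ)sₕ²/nₕ with Wₕ = Nₕ/N, N = 39768.
Tier 4: Wₕ = 0.44968316; term = 0.44968316²·(1 − 0.04758709)·777000/851 = 175.84498.
Tier 3: Wₕ = 0.25550694; term = 0.25550694²·(1 − 0.01928944)·1868000/196 = 610.19277.
Tier 2: Wₕ = 0.29480990; term = 0.29480990²·(1 − 0.05689185)·311000/667 = 38.219075.
Sum = 824.25683.
SE = √(824.25683) = 28.7099.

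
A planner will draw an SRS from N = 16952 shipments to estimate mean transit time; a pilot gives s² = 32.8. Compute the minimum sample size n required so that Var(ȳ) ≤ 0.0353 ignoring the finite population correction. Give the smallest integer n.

Without fpc, n₀ = s²/D = 32.8/0.0353 = 929.1785.
Rounding up, n = 930.

930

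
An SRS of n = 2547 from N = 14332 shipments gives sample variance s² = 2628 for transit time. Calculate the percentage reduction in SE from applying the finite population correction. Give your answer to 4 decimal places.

9.3200

f = n/N = 2547/14332 = 0.17771421.
SE_no-fpc = √(s²/n) = 1.0157766; SE_fpc = √((1−f)s²/n) = 0.92110598.
Ratio = √(1−f) = 0.90679975. Reduction = 100·(1 − 0.90679975) = 9.3200%.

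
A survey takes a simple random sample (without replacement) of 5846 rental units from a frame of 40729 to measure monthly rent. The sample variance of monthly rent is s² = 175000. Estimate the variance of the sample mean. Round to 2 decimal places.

25.64

Under SRS without replacement, Var(ȳ) = (1 − f)·s²/n with f = n/N = 5846/40729 = 0.14353409.
Var(ȳ) = (1 − 0.14353409)·175000/5846 = 0.85646591·29.934998 = 25.638306.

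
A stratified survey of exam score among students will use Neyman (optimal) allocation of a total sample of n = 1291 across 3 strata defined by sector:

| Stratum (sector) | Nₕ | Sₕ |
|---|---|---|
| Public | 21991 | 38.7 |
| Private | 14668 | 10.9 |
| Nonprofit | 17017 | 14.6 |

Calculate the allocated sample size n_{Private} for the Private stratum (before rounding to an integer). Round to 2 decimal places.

Neyman allocation: nₕ = n·NₕSₕ / Σⱼ NⱼSⱼ.
Σ NⱼSⱼ = 21991·38.7 + 14668·10.9 + 17017·14.6 = 1.2593811 × 10^6.
n_{Private} = 1291·14668·10.9 / (1.2593811 × 10^6) = 163.90.

163.90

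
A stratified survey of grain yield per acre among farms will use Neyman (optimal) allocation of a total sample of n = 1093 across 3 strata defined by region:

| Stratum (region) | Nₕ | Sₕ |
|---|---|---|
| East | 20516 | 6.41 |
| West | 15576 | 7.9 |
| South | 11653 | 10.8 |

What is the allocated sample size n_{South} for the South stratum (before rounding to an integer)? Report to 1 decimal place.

361.6

Neyman allocation: nₕ = n·NₕSₕ / Σⱼ NⱼSⱼ.
Σ NⱼSⱼ = 20516·6.41 + 15576·7.9 + 11653·10.8 = 380410.36.
n_{South} = 1093·11653·10.8 / 380410.36 = 361.6.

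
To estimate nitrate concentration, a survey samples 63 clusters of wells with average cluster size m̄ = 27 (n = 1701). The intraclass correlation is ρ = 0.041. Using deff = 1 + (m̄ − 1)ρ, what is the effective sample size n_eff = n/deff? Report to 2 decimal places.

823.33

deff = 1 + (27 − 1)·0.041 = 1 + 1.066 = 2.066.
n_eff = 1701 / 2.066 = 823.33.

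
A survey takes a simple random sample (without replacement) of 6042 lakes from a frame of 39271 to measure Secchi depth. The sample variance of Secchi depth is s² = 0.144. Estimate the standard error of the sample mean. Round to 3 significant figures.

Under SRS without replacement, Var(ȳ) = (1 − f)·s²/n with f = n/N = 6042/39271 = 0.15385399.
Var(ȳ) = (1 − 0.15385399)·0.144/6042 = 0.84614601·2.3833168 × 10^-5 = 2.016634 × 10^-5.
SE(ȳ) = √(2.016634 × 10^-5) = 0.00449.

0.00449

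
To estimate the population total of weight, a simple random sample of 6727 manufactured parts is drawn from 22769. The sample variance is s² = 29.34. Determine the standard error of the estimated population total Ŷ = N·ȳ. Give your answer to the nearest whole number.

Var(Ŷ) = N²·Var(ȳ) = N²·(1 − n/N)·s²/n.
f = 6727/22769 = 0.29544556; Var(ȳ) = 0.70455444·29.34/6727 = 0.003072934.
Var(Ŷ) = 22769² · 0.003072934 = 1.5930931 × 10^6.
SE(Ŷ) = √(1.5930931 × 10^6) = 1262.

1262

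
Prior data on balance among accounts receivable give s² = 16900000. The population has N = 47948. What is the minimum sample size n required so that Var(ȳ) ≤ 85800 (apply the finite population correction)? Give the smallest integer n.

Without fpc, n₀ = s²/D = 16900000/85800 = 196.9697.
With fpc, (1 − n/N)·s²/n ≤ D requires n ≥ n₀/(1 + n₀/N) = 196.9697/(1 + 196.9697/47948) = 196.1639.
Rounding up, n = 197.

197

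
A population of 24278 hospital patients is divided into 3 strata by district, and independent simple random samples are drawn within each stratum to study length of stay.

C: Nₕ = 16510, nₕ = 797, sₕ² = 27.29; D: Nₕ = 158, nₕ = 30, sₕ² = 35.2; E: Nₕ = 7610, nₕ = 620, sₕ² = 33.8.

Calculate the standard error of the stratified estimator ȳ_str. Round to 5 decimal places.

0.14153

Var(ȳ_str) = Σₕ Wₕ²(1 − fₕ)sₕ²/nₕ with Wₕ = Nₕ/N, N = 24278.
C: Wₕ = 0.68003954; term = 0.68003954²·(1 − 0.04827377)·27.29/797 = 0.015070428.
D: Wₕ = 0.00650795; term = 0.00650795²·(1 − 0.18987342)·35.2/30 = 4.0258969 × 10^-5.
E: Wₕ = 0.31345251; term = 0.31345251²·(1 − 0.08147175)·33.8/620 = 0.0049199539.
Sum = 0.020030641.
SE = √(0.020030641) = 0.14153.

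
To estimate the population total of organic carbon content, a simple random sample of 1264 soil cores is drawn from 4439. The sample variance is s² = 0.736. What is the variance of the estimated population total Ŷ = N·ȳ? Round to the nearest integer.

8207

Var(Ŷ) = N²·Var(ȳ) = N²·(1 − n/N)·s²/n.
f = 1264/4439 = 0.28474882; Var(ȳ) = 0.71525118·0.736/1264 = 4.1647537 × 10^-4.
Var(Ŷ) = 4439² · (4.1647537 × 10^-4) = 8206.531.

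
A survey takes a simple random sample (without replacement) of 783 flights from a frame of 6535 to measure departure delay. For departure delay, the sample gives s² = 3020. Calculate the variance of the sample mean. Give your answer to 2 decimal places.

3.39

Under SRS without replacement, Var(ȳ) = (1 − f)·s²/n with f = n/N = 783/6535 = 0.11981637.
Var(ȳ) = (1 − 0.11981637)·3020/783 = 0.88018363·3.8569604 = 3.3948334.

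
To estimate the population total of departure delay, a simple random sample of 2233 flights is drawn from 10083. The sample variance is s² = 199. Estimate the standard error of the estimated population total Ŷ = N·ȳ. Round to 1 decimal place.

Var(Ŷ) = N²·Var(ȳ) = N²·(1 − n/N)·s²/n.
f = 2233/10083 = 0.22146187; Var(ȳ) = 0.77853813·199/2233 = 0.069381589.
Var(Ŷ) = 10083² · 0.069381589 = 7.0538103 × 10^6.
SE(Ŷ) = √(7.0538103 × 10^6) = 2655.9.

2655.9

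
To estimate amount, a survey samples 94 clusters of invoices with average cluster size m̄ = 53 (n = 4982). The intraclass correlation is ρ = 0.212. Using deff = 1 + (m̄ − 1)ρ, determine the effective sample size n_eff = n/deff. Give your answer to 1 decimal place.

deff = 1 + (53 − 1)·0.212 = 1 + 11.024 = 12.024.
n_eff = 4982 / 12.024 = 414.3.

414.3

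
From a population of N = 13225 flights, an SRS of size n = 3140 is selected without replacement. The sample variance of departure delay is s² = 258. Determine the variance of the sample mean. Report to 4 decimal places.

Under SRS without replacement, Var(ȳ) = (1 − f)·s²/n with f = n/N = 3140/13225 = 0.23742911.
Var(ȳ) = (1 − 0.23742911)·258/3140 = 0.76257089·0.082165605 = 0.062657098.

0.0627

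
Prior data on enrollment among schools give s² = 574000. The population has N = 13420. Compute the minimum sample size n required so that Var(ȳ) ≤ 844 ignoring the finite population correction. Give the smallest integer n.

Without fpc, n₀ = s²/D = 574000/844 = 680.0948.
Rounding up, n = 681.

681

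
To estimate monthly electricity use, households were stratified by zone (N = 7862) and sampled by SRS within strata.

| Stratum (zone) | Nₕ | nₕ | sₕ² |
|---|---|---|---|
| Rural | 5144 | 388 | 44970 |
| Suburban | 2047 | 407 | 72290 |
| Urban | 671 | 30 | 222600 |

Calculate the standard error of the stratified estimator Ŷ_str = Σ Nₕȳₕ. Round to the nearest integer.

81383

Var(Ŷ_str) = Σₕ Nₕ²(1 − fₕ)sₕ²/nₕ.
Rural: 5144²·(1 − 388/5144)·44970/388 = 2.8355282 × 10^9.
Suburban: 2047²·(1 − 407/2047)·72290/407 = 5.962735 × 10^8.
Urban: 671²·(1 − 30/671)·222600/30 = 3.1914236 × 10^9.
Sum = 6.6232253 × 10^9.
SE = √(6.6232253 × 10^9) = 81383.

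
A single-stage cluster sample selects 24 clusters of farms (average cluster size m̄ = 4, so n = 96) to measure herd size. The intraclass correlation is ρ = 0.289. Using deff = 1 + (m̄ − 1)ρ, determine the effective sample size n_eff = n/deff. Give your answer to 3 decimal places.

deff = 1 + (4 − 1)·0.289 = 1 + 0.867 = 1.867.
n_eff = 96 / 1.867 = 51.419.

51.419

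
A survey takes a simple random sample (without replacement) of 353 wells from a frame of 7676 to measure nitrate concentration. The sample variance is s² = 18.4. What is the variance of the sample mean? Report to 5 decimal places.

Under SRS without replacement, Var(ȳ) = (1 − f)·s²/n with f = n/N = 353/7676 = 0.04598749.
Var(ȳ) = (1 − 0.04598749)·18.4/353 = 0.95401251·0.052124646 = 0.049727564.

0.04973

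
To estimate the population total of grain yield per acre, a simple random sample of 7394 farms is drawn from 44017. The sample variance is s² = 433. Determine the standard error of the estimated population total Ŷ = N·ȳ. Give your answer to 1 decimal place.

Var(Ŷ) = N²·Var(ȳ) = N²·(1 − n/N)·s²/n.
f = 7394/44017 = 0.16798055; Var(ȳ) = 0.83201945·433/7394 = 0.048723887.
Var(Ŷ) = 44017² · 0.048723887 = 9.440235 × 10^7.
SE(Ŷ) = √(9.440235 × 10^7) = 9716.1.

9716.1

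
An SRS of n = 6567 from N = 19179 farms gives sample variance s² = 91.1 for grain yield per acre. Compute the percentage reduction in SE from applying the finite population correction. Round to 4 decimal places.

18.9078

f = n/N = 6567/19179 = 0.34240576.
SE_no-fpc = √(s²/n) = 0.11778112; SE_fpc = √((1−f)s²/n) = 0.095511284.
Ratio = √(1−f) = 0.81092185. Reduction = 100·(1 − 0.81092185) = 18.9078%.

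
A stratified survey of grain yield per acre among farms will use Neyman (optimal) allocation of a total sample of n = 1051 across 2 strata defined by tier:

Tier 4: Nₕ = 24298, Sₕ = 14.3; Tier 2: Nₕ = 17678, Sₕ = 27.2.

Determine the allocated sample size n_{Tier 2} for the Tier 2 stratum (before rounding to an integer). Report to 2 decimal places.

610.12

Neyman allocation: nₕ = n·NₕSₕ / Σⱼ NⱼSⱼ.
Σ NⱼSⱼ = 24298·14.3 + 17678·27.2 = 828303.
n_{Tier 2} = 1051·17678·27.2 / 828303 = 610.12.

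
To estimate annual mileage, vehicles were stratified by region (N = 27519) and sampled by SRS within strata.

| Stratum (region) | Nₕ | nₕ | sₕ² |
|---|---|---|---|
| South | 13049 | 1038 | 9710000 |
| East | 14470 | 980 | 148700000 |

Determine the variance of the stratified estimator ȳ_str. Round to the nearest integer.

Var(ȳ_str) = Σₕ Wₕ²(1 − fₕ)sₕ²/nₕ with Wₕ = Nₕ/N, N = 27519.
South: Wₕ = 0.47418147; term = 0.47418147²·(1 − 0.07954633)·9710000/1038 = 1936.034.
East: Wₕ = 0.52581853; term = 0.52581853²·(1 − 0.06772633)·148700000/980 = 39111.104.
Sum = 41047.138.

41047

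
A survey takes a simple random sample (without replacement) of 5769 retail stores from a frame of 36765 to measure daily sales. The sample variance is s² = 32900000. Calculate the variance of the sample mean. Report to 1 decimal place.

4808.0

Under SRS without replacement, Var(ȳ) = (1 − f)·s²/n with f = n/N = 5769/36765 = 0.15691554.
Var(ȳ) = (1 − 0.15691554)·32900000/5769 = 0.84308446·5702.8948 = 4808.0219.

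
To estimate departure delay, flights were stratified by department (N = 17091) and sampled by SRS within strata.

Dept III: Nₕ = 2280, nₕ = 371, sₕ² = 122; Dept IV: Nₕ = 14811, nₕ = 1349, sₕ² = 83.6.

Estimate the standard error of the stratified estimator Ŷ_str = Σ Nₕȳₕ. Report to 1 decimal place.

3713.2

Var(Ŷ_str) = Σₕ Nₕ²(1 − fₕ)sₕ²/nₕ.
Dept III: 2280²·(1 − 371/2280)·122/371 = 1.4312869 × 10^6.
Dept IV: 14811²·(1 − 1349/14811)·83.6/1349 = 1.2356296 × 10^7.
Sum = 1.3787583 × 10^7.
SE = √(1.3787583 × 10^7) = 3713.2.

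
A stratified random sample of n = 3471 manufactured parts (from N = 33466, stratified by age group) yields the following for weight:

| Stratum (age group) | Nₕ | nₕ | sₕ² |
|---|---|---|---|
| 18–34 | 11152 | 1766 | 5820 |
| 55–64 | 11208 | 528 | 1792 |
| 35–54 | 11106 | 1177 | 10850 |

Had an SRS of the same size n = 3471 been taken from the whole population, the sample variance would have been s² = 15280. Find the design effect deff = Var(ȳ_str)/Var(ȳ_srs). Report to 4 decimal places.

Var(ȳ_str) = Σ Wₕ²(1−fₕ)sₕ²/nₕ with Wₕ = Nₕ/33466:
  18–34: (11152/33466)²·(1−1766/11152)·5820/1766 = 0.30800515
  55–64: (11208/33466)²·(1−528/11208)·1792/528 = 0.36274033
  35–54: (11106/33466)²·(1−1177/11106)·10850/1177 = 0.90763
  → Var(ȳ_str) = 1.5783755.
Var(ȳ_srs) = (1 − 3471/33466)·15280/3471 = 3.9456068.
deff = 1.5783755 / 3.9456068 = 0.4000.

0.4000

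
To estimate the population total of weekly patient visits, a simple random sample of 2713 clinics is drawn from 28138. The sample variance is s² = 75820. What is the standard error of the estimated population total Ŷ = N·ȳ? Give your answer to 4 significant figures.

141400

Var(Ŷ) = N²·Var(ȳ) = N²·(1 − n/N)·s²/n.
f = 2713/28138 = 0.09641766; Var(ȳ) = 0.90358234·75820/2713 = 25.252345.
Var(Ŷ) = 28138² · 25.252345 = 1.999347 × 10^10.
SE(Ŷ) = √(1.999347 × 10^10) = 141400.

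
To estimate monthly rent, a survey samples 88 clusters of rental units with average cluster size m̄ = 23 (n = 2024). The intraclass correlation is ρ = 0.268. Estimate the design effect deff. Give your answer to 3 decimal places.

deff = 1 + (23 − 1)·0.268 = 1 + 5.896 = 6.896.

6.896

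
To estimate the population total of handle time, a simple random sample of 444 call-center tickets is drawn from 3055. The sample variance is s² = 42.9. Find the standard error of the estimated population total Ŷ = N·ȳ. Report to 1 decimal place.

877.9

Var(Ŷ) = N²·Var(ȳ) = N²·(1 − n/N)·s²/n.
f = 444/3055 = 0.14533552; Var(ȳ) = 0.85466448·42.9/444 = 0.082579068.
Var(Ŷ) = 3055² · 0.082579068 = 770712.51.
SE(Ŷ) = √(770712.51) = 877.9.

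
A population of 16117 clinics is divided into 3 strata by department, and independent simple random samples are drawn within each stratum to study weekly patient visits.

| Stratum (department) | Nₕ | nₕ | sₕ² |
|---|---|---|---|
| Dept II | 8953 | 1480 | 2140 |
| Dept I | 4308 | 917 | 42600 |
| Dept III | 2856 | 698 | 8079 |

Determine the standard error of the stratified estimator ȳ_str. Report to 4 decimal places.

1.8055

Var(ȳ_str) = Σₕ Wₕ²(1 − fₕ)sₕ²/nₕ with Wₕ = Nₕ/N, N = 16117.
Dept II: Wₕ = 0.55550040; term = 0.55550040²·(1 − 0.16530772)·2140/1480 = 0.37243219.
Dept I: Wₕ = 0.26729540; term = 0.26729540²·(1 − 0.21285980)·42600/917 = 2.6126145.
Dept III: Wₕ = 0.17720419; term = 0.17720419²·(1 − 0.24439776)·8079/698 = 0.27462712.
Sum = 3.2596738.
SE = √(3.2596738) = 1.8055.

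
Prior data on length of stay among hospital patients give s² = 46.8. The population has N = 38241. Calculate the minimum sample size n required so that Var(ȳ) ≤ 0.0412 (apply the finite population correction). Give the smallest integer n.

Without fpc, n₀ = s²/D = 46.8/0.0412 = 1135.9223.
With fpc, (1 − n/N)·s²/n ≤ D requires n ≥ n₀/(1 + n₀/N) = 1135.9223/(1 + 1135.9223/38241) = 1103.1539.
Rounding up, n = 1104.

1104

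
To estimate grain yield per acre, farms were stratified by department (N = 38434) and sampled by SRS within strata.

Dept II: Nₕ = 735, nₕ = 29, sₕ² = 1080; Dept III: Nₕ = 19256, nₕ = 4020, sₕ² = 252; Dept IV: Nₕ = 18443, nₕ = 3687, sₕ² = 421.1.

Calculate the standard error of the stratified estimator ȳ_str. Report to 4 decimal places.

0.2158

Var(ȳ_str) = Σₕ Wₕ²(1 − fₕ)sₕ²/nₕ with Wₕ = Nₕ/N, N = 38434.
Dept II: Wₕ = 0.01912369; term = 0.01912369²·(1 − 0.03945578)·1080/29 = 0.013082376.
Dept III: Wₕ = 0.50101473; term = 0.50101473²·(1 − 0.20876610)·252/4020 = 0.012450316.
Dept IV: Wₕ = 0.47986158; term = 0.47986158²·(1 − 0.19991325)·421.1/3687 = 0.021041716.
Sum = 0.046574408.
SE = √(0.046574408) = 0.2158.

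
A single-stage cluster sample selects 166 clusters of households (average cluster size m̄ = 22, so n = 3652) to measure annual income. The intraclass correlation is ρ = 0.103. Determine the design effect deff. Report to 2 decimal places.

deff = 1 + (22 − 1)·0.103 = 1 + 2.163 = 3.163.

3.16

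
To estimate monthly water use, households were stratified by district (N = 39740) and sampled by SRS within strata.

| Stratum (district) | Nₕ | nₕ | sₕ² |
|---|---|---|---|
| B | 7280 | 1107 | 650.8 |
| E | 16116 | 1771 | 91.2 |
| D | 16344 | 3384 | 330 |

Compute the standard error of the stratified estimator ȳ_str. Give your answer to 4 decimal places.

Var(ȳ_str) = Σₕ Wₕ²(1 − fₕ)sₕ²/nₕ with Wₕ = Nₕ/N, N = 39740.
B: Wₕ = 0.18319074; term = 0.18319074²·(1 − 0.15206044)·650.8/1107 = 0.016729072.
E: Wₕ = 0.40553598; term = 0.40553598²·(1 − 0.10989079)·91.2/1771 = 0.0075383858.
D: Wₕ = 0.41127328; term = 0.41127328²·(1 − 0.20704846)·330/3384 = 0.013079502.
Sum = 0.03734696.
SE = √(0.03734696) = 0.1933.

0.1933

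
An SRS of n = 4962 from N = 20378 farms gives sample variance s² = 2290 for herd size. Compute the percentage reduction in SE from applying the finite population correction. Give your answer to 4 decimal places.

13.0229

f = n/N = 4962/20378 = 0.24349789.
SE_no-fpc = √(s²/n) = 0.6793434; SE_fpc = √((1−f)s²/n) = 0.59087339.
Ratio = √(1−f) = 0.86977130. Reduction = 100·(1 − 0.86977130) = 13.0229%.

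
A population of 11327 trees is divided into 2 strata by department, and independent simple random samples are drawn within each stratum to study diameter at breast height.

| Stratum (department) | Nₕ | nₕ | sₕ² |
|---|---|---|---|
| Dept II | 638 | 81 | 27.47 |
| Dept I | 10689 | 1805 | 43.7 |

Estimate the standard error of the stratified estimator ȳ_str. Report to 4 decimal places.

Var(ȳ_str) = Σₕ Wₕ²(1 − fₕ)sₕ²/nₕ with Wₕ = Nₕ/N, N = 11327.
Dept II: Wₕ = 0.05632559; term = 0.05632559²·(1 − 0.12695925)·27.47/81 = 9.3933329 × 10^-4.
Dept I: Wₕ = 0.94367441; term = 0.94367441²·(1 − 0.16886519)·43.7/1805 = 0.017919259.
Sum = 0.018858592.
SE = √(0.018858592) = 0.1373.

0.1373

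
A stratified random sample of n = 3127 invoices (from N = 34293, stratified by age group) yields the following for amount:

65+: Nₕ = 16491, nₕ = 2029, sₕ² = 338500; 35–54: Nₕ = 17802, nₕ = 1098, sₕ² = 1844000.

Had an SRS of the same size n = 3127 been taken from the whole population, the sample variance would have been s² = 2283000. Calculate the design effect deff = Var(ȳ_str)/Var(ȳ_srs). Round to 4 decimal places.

0.6910

Var(ȳ_str) = Σ Wₕ²(1−fₕ)sₕ²/nₕ with Wₕ = Nₕ/34293:
  65+: (16491/34293)²·(1−2029/16491)·338500/2029 = 33.83304
  35–54: (17802/34293)²·(1−1098/17802)·1844000/1098 = 424.65564
  → Var(ȳ_str) = 458.48868.
Var(ȳ_srs) = (1 − 3127/34293)·2283000/3127 = 663.51939.
deff = 458.48868 / 663.51939 = 0.6910.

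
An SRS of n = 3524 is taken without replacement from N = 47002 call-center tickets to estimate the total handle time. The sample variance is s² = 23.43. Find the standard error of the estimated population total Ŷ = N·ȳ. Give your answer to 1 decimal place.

3686.0

Var(Ŷ) = N²·Var(ȳ) = N²·(1 − n/N)·s²/n.
f = 3524/47002 = 0.07497553; Var(ȳ) = 0.92502447·23.43/3524 = 0.0061502052.
Var(Ŷ) = 47002² · 0.0061502052 = 1.358696 × 10^7.
SE(Ŷ) = √(1.358696 × 10^7) = 3686.0.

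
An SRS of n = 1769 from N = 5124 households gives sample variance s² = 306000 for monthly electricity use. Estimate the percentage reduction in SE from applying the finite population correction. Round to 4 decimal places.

f = n/N = 1769/5124 = 0.34523810.
SE_no-fpc = √(s²/n) = 13.152151; SE_fpc = √((1−f)s²/n) = 10.642374.
Ratio = √(1−f) = 0.80917359. Reduction = 100·(1 − 0.80917359) = 19.0826%.

19.0826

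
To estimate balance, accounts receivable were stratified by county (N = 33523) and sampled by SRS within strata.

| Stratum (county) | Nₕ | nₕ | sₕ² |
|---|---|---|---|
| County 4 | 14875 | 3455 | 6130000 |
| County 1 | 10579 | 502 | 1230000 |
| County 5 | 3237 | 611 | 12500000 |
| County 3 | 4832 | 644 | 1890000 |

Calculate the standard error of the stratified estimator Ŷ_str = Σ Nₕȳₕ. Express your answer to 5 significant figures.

Var(Ŷ_str) = Σₕ Nₕ²(1 − fₕ)sₕ²/nₕ.
County 4: 14875²·(1 − 3455/14875)·6130000/3455 = 3.0139462 × 10^11.
County 1: 10579²·(1 − 502/10579)·1230000/502 = 2.6120246 × 10^11.
County 5: 3237²·(1 − 611/3237)·12500000/611 = 1.7390266 × 10^11.
County 3: 4832²·(1 − 644/4832)·1890000/644 = 5.9389482 × 10^10.
Sum = 7.9588922 × 10^11.
SE = √(7.9588922 × 10^11) = 892130.

892130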